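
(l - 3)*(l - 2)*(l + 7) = l^3 + 2*l^2 - 29*l + 42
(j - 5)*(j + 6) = j^2 + j - 30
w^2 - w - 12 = (w - 4)*(w + 3)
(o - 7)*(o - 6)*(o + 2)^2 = o^4 - 9*o^3 - 6*o^2 + 116*o + 168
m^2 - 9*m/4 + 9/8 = (m - 3/2)*(m - 3/4)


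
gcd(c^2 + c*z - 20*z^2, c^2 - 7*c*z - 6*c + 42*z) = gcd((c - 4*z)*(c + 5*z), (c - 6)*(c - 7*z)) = 1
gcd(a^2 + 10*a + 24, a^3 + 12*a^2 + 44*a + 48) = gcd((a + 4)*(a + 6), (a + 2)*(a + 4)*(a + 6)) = a^2 + 10*a + 24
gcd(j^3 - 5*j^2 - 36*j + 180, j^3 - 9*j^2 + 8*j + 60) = j^2 - 11*j + 30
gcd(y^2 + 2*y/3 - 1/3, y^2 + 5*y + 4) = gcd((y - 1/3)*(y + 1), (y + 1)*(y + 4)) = y + 1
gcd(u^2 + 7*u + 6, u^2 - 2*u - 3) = u + 1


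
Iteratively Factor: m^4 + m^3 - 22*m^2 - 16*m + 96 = (m - 2)*(m^3 + 3*m^2 - 16*m - 48) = (m - 2)*(m + 3)*(m^2 - 16) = (m - 2)*(m + 3)*(m + 4)*(m - 4)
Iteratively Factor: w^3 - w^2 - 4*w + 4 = (w + 2)*(w^2 - 3*w + 2) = (w - 1)*(w + 2)*(w - 2)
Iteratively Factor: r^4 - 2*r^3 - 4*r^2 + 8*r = (r - 2)*(r^3 - 4*r) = r*(r - 2)*(r^2 - 4) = r*(r - 2)^2*(r + 2)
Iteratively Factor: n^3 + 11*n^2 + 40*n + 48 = (n + 3)*(n^2 + 8*n + 16) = (n + 3)*(n + 4)*(n + 4)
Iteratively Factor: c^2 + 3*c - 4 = (c - 1)*(c + 4)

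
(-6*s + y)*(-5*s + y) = 30*s^2 - 11*s*y + y^2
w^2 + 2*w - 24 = (w - 4)*(w + 6)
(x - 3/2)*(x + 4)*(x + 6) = x^3 + 17*x^2/2 + 9*x - 36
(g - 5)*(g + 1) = g^2 - 4*g - 5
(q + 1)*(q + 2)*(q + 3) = q^3 + 6*q^2 + 11*q + 6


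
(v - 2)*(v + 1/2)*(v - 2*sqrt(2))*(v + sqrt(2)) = v^4 - 3*v^3/2 - sqrt(2)*v^3 - 5*v^2 + 3*sqrt(2)*v^2/2 + sqrt(2)*v + 6*v + 4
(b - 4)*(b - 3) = b^2 - 7*b + 12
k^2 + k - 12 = (k - 3)*(k + 4)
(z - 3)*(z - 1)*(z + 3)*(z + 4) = z^4 + 3*z^3 - 13*z^2 - 27*z + 36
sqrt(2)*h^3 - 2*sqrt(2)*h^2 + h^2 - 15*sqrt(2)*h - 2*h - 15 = (h - 5)*(h + 3)*(sqrt(2)*h + 1)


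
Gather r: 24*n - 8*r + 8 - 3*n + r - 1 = 21*n - 7*r + 7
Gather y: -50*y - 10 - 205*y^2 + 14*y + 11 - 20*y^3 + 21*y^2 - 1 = -20*y^3 - 184*y^2 - 36*y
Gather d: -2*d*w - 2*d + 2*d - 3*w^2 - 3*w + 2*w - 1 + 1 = -2*d*w - 3*w^2 - w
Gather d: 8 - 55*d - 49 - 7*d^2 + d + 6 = -7*d^2 - 54*d - 35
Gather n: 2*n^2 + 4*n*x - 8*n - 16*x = 2*n^2 + n*(4*x - 8) - 16*x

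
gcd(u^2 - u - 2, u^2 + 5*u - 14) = u - 2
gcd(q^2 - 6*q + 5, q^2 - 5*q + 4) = q - 1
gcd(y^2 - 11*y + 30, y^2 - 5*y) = y - 5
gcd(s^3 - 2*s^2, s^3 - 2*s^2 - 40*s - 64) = 1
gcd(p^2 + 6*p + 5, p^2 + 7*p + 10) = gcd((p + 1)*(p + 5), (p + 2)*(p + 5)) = p + 5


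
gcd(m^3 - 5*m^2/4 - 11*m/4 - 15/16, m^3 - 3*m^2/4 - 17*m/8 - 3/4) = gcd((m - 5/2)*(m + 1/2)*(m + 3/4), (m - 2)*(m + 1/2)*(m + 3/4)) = m^2 + 5*m/4 + 3/8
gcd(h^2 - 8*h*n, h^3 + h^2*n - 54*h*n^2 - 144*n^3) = h - 8*n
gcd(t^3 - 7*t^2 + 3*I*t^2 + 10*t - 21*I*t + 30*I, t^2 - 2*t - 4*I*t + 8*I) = t - 2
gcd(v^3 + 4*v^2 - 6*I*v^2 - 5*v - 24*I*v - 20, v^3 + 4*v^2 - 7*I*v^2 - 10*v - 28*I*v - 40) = v^2 + v*(4 - 5*I) - 20*I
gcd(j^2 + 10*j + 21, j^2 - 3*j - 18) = j + 3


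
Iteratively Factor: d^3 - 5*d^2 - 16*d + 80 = (d - 4)*(d^2 - d - 20) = (d - 5)*(d - 4)*(d + 4)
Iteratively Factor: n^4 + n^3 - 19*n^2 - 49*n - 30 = (n + 1)*(n^3 - 19*n - 30) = (n + 1)*(n + 2)*(n^2 - 2*n - 15) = (n - 5)*(n + 1)*(n + 2)*(n + 3)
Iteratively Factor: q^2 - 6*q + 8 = (q - 4)*(q - 2)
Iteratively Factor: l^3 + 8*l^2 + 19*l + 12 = (l + 4)*(l^2 + 4*l + 3) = (l + 1)*(l + 4)*(l + 3)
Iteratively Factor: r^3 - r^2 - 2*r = (r)*(r^2 - r - 2) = r*(r + 1)*(r - 2)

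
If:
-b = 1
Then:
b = -1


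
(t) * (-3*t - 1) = -3*t^2 - t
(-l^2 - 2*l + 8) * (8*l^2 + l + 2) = -8*l^4 - 17*l^3 + 60*l^2 + 4*l + 16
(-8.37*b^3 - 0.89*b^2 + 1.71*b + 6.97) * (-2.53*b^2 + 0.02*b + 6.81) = 21.1761*b^5 + 2.0843*b^4 - 61.3438*b^3 - 23.6608*b^2 + 11.7845*b + 47.4657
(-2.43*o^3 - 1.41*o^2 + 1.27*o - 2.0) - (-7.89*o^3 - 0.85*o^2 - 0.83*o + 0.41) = 5.46*o^3 - 0.56*o^2 + 2.1*o - 2.41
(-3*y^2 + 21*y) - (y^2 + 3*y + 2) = -4*y^2 + 18*y - 2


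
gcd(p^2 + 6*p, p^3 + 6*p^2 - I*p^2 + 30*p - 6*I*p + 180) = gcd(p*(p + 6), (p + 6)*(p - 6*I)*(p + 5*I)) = p + 6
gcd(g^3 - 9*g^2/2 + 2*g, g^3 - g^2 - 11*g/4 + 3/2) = g - 1/2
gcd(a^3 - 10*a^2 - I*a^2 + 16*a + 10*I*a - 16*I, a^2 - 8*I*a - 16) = 1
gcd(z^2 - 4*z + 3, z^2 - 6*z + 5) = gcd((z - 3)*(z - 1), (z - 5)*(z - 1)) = z - 1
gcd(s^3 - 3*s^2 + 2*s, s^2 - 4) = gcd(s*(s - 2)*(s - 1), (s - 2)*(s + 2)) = s - 2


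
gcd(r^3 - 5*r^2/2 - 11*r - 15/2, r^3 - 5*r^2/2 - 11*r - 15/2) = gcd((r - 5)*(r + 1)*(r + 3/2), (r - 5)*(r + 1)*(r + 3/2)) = r^3 - 5*r^2/2 - 11*r - 15/2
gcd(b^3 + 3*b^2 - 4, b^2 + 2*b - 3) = b - 1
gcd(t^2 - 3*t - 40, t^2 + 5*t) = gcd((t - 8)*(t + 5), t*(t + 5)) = t + 5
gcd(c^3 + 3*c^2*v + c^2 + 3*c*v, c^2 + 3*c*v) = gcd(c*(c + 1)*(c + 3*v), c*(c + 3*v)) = c^2 + 3*c*v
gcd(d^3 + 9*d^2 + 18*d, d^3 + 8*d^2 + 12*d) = d^2 + 6*d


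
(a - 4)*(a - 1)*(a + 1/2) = a^3 - 9*a^2/2 + 3*a/2 + 2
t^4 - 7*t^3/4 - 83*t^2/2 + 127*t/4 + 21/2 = (t - 7)*(t - 1)*(t + 1/4)*(t + 6)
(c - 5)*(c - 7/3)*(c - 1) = c^3 - 25*c^2/3 + 19*c - 35/3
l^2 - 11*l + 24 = (l - 8)*(l - 3)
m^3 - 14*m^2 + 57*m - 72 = (m - 8)*(m - 3)^2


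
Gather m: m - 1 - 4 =m - 5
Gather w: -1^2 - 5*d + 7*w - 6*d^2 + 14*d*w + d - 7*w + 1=-6*d^2 + 14*d*w - 4*d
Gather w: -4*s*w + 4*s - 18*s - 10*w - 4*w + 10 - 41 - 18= -14*s + w*(-4*s - 14) - 49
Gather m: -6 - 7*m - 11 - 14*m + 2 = -21*m - 15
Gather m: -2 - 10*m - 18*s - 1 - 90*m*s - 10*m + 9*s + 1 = m*(-90*s - 20) - 9*s - 2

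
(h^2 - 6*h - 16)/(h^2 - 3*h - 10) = (h - 8)/(h - 5)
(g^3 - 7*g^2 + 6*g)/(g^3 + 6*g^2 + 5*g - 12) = g*(g - 6)/(g^2 + 7*g + 12)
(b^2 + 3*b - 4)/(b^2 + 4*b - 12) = (b^2 + 3*b - 4)/(b^2 + 4*b - 12)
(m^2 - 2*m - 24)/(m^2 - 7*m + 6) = (m + 4)/(m - 1)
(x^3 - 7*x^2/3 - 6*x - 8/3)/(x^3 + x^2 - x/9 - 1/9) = 3*(3*x^2 - 10*x - 8)/(9*x^2 - 1)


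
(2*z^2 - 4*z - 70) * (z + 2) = 2*z^3 - 78*z - 140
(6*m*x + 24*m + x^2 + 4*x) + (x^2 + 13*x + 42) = 6*m*x + 24*m + 2*x^2 + 17*x + 42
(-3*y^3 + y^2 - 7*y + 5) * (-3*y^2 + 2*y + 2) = 9*y^5 - 9*y^4 + 17*y^3 - 27*y^2 - 4*y + 10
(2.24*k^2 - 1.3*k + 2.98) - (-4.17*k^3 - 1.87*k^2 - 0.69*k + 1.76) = 4.17*k^3 + 4.11*k^2 - 0.61*k + 1.22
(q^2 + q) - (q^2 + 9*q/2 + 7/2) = -7*q/2 - 7/2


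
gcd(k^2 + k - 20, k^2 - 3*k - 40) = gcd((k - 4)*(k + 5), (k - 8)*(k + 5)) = k + 5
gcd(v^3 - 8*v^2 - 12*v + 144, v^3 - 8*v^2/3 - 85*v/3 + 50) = v - 6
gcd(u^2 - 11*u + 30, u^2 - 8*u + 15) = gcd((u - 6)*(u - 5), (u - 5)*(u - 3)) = u - 5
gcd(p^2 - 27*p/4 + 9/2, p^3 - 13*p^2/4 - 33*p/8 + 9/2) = p - 3/4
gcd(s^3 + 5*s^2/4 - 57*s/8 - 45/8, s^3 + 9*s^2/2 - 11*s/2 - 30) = s^2 + s/2 - 15/2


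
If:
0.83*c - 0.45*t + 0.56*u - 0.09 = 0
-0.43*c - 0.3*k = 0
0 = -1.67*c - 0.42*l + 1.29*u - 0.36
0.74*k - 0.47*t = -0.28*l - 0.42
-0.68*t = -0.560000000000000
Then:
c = 0.15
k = -0.21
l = 0.43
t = 0.82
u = 0.61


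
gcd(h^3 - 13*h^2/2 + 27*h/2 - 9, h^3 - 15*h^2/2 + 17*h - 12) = h^2 - 7*h/2 + 3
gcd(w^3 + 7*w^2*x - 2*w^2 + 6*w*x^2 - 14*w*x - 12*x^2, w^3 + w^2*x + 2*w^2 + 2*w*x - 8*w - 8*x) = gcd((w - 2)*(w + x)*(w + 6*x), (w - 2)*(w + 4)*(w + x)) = w^2 + w*x - 2*w - 2*x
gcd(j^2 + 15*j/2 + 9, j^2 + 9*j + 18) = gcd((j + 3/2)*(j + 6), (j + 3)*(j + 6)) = j + 6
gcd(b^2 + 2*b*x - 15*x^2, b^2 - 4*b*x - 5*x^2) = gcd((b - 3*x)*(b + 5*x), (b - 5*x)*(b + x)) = 1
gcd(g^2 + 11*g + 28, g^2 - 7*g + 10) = 1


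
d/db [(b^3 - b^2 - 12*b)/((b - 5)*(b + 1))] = (b^4 - 8*b^3 + b^2 + 10*b + 60)/(b^4 - 8*b^3 + 6*b^2 + 40*b + 25)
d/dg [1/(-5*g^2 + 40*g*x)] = 2*(g - 4*x)/(5*g^2*(g - 8*x)^2)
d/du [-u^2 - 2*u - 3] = -2*u - 2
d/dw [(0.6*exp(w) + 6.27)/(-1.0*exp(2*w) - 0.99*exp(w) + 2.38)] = (0.6*exp(2*w) + 12.54*exp(w) + 7.6353)*exp(w)/(1.0*exp(4*w) + 1.98*exp(3*w) - 3.7799*exp(2*w) - 4.7124*exp(w) + 5.6644)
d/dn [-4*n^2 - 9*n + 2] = -8*n - 9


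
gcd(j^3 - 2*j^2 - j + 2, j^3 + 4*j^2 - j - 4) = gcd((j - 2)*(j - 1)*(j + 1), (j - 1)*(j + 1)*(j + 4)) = j^2 - 1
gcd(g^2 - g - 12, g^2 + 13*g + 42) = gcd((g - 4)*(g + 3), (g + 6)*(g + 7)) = 1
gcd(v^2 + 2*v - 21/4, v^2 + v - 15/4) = v - 3/2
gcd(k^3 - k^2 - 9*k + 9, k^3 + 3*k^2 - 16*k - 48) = k + 3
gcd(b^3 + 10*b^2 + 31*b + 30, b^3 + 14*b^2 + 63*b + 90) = b^2 + 8*b + 15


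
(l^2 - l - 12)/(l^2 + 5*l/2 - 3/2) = 2*(l - 4)/(2*l - 1)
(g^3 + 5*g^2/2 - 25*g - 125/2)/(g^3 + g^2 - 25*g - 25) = (g + 5/2)/(g + 1)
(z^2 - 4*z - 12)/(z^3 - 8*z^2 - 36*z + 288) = (z + 2)/(z^2 - 2*z - 48)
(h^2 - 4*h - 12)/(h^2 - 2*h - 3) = (-h^2 + 4*h + 12)/(-h^2 + 2*h + 3)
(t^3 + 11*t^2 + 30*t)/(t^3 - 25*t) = (t + 6)/(t - 5)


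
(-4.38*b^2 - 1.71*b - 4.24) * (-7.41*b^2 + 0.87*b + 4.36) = 32.4558*b^4 + 8.8605*b^3 + 10.8339*b^2 - 11.1444*b - 18.4864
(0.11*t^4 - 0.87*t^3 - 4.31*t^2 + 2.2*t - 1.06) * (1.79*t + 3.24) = 0.1969*t^5 - 1.2009*t^4 - 10.5337*t^3 - 10.0264*t^2 + 5.2306*t - 3.4344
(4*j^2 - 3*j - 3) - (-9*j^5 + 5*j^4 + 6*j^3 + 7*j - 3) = 9*j^5 - 5*j^4 - 6*j^3 + 4*j^2 - 10*j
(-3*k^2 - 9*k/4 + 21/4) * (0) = 0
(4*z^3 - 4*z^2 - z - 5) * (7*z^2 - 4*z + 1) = 28*z^5 - 44*z^4 + 13*z^3 - 35*z^2 + 19*z - 5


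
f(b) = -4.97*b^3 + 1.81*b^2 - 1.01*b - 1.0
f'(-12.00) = -2191.49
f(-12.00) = 8859.92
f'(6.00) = -516.05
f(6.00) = -1015.42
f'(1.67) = -36.55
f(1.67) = -20.79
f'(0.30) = -1.27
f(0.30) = -1.27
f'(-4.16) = -274.10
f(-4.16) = 392.32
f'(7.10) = -726.92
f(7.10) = -1695.75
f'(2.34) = -74.18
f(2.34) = -57.13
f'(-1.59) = -44.46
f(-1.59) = 25.16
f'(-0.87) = -15.44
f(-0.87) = 4.52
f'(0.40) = -1.95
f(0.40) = -1.43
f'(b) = -14.91*b^2 + 3.62*b - 1.01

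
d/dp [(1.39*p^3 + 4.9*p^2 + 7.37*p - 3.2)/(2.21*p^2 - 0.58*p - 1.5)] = (3.0719*p^4 - 1.6124*p^3 - 25.3847*p^2 - 0.556000000000004*p - 12.911)/(4.8841*p^4 - 2.5636*p^3 - 6.2936*p^2 + 1.74*p + 2.25)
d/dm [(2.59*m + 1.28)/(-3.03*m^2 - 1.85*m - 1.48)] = (7.8477*m^2 + 7.7568*m - 1.4652)/(9.1809*m^4 + 11.211*m^3 + 12.3913*m^2 + 5.476*m + 2.1904)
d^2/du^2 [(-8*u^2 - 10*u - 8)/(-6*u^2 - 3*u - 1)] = 4*(108*u^3 + 360*u^2 + 126*u + 1)/(216*u^6 + 324*u^5 + 270*u^4 + 135*u^3 + 45*u^2 + 9*u + 1)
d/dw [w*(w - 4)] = 2*w - 4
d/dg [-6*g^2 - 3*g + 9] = -12*g - 3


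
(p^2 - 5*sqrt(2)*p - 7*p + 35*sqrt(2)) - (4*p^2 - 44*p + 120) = -3*p^2 - 5*sqrt(2)*p + 37*p - 120 + 35*sqrt(2)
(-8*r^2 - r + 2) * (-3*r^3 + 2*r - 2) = 24*r^5 + 3*r^4 - 22*r^3 + 14*r^2 + 6*r - 4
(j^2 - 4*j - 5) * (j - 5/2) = j^3 - 13*j^2/2 + 5*j + 25/2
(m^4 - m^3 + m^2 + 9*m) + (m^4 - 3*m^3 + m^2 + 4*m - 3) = 2*m^4 - 4*m^3 + 2*m^2 + 13*m - 3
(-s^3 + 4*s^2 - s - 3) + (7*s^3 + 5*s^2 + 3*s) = 6*s^3 + 9*s^2 + 2*s - 3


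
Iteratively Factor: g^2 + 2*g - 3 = (g - 1)*(g + 3)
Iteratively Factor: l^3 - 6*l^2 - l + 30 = (l + 2)*(l^2 - 8*l + 15) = (l - 5)*(l + 2)*(l - 3)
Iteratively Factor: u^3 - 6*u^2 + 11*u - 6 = (u - 2)*(u^2 - 4*u + 3) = (u - 3)*(u - 2)*(u - 1)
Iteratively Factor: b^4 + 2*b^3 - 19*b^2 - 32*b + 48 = (b + 3)*(b^3 - b^2 - 16*b + 16) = (b - 4)*(b + 3)*(b^2 + 3*b - 4) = (b - 4)*(b + 3)*(b + 4)*(b - 1)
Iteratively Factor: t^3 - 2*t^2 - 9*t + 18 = (t - 3)*(t^2 + t - 6) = (t - 3)*(t + 3)*(t - 2)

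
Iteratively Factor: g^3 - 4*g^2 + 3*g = (g - 1)*(g^2 - 3*g) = g*(g - 1)*(g - 3)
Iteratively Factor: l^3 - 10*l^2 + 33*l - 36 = (l - 4)*(l^2 - 6*l + 9) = (l - 4)*(l - 3)*(l - 3)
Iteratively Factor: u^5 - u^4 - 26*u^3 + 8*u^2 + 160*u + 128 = (u + 4)*(u^4 - 5*u^3 - 6*u^2 + 32*u + 32) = (u - 4)*(u + 4)*(u^3 - u^2 - 10*u - 8) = (u - 4)*(u + 1)*(u + 4)*(u^2 - 2*u - 8) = (u - 4)*(u + 1)*(u + 2)*(u + 4)*(u - 4)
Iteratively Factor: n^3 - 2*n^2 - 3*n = (n)*(n^2 - 2*n - 3) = n*(n - 3)*(n + 1)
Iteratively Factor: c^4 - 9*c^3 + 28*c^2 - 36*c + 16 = (c - 4)*(c^3 - 5*c^2 + 8*c - 4) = (c - 4)*(c - 2)*(c^2 - 3*c + 2) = (c - 4)*(c - 2)^2*(c - 1)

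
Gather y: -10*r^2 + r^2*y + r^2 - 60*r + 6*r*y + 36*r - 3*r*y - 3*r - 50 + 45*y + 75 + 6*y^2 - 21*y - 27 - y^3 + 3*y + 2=-9*r^2 - 27*r - y^3 + 6*y^2 + y*(r^2 + 3*r + 27)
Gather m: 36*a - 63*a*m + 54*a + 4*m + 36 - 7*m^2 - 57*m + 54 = 90*a - 7*m^2 + m*(-63*a - 53) + 90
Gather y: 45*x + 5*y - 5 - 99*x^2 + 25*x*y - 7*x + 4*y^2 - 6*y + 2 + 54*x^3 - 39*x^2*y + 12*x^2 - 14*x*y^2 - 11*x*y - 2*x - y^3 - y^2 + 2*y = 54*x^3 - 87*x^2 + 36*x - y^3 + y^2*(3 - 14*x) + y*(-39*x^2 + 14*x + 1) - 3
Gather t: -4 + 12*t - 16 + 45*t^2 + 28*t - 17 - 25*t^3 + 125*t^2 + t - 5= -25*t^3 + 170*t^2 + 41*t - 42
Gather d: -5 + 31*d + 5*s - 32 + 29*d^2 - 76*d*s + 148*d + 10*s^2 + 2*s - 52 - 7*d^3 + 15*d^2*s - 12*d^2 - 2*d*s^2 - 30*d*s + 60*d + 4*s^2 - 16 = -7*d^3 + d^2*(15*s + 17) + d*(-2*s^2 - 106*s + 239) + 14*s^2 + 7*s - 105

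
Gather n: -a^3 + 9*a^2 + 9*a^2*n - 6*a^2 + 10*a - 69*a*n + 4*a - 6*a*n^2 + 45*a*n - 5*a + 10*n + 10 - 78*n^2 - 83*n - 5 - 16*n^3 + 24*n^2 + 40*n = -a^3 + 3*a^2 + 9*a - 16*n^3 + n^2*(-6*a - 54) + n*(9*a^2 - 24*a - 33) + 5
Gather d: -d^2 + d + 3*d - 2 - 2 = -d^2 + 4*d - 4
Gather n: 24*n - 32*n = -8*n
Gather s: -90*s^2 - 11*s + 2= -90*s^2 - 11*s + 2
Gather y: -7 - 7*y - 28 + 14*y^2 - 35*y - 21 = 14*y^2 - 42*y - 56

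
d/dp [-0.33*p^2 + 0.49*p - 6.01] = 0.49 - 0.66*p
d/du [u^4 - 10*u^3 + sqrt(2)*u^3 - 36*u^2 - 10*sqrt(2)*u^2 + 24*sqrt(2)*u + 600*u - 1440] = 4*u^3 - 30*u^2 + 3*sqrt(2)*u^2 - 72*u - 20*sqrt(2)*u + 24*sqrt(2) + 600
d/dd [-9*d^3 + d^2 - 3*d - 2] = -27*d^2 + 2*d - 3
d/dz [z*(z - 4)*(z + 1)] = 3*z^2 - 6*z - 4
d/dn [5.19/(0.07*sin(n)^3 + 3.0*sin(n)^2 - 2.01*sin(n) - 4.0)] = (-1.0899*sin(n)^2 - 31.14*sin(n) + 10.4319)*cos(n)/(0.07*sin(n)^3 + 3.0*sin(n)^2 - 2.01*sin(n) - 4.0)^2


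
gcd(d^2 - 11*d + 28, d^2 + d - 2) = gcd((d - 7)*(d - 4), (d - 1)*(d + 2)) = 1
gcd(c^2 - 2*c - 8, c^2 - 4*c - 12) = c + 2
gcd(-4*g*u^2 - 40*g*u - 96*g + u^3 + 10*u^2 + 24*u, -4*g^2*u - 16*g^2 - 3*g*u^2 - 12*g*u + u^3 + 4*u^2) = -4*g*u - 16*g + u^2 + 4*u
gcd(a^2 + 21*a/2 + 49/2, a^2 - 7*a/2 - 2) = 1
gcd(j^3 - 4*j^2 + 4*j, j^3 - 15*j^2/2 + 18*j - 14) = j^2 - 4*j + 4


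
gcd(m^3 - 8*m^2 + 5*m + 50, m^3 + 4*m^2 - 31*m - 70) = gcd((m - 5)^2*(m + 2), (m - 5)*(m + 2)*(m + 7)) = m^2 - 3*m - 10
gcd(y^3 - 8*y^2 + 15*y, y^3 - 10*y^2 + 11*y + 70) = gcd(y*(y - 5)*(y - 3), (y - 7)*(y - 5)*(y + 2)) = y - 5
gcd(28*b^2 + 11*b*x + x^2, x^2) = 1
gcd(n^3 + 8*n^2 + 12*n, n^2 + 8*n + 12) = n^2 + 8*n + 12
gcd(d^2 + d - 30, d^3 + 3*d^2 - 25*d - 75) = d - 5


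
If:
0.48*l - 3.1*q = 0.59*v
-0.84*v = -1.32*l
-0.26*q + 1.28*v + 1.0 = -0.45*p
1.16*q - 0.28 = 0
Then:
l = -1.67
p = 5.40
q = 0.24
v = -2.63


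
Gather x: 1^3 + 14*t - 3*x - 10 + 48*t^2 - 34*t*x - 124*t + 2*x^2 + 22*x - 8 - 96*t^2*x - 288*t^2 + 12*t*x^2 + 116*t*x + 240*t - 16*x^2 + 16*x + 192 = -240*t^2 + 130*t + x^2*(12*t - 14) + x*(-96*t^2 + 82*t + 35) + 175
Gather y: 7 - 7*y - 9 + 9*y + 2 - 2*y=0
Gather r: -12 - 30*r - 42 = -30*r - 54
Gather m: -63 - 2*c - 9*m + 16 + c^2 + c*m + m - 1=c^2 - 2*c + m*(c - 8) - 48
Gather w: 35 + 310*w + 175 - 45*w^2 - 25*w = -45*w^2 + 285*w + 210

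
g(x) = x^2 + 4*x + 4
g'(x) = 2*x + 4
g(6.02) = 64.32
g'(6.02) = 16.04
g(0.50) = 6.25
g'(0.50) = 5.00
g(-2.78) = 0.61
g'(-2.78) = -1.56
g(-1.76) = 0.06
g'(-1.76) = 0.48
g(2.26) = 18.15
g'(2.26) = 8.52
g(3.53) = 30.58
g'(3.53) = 11.06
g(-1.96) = 0.00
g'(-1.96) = 0.08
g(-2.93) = 0.86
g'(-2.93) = -1.86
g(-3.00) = 1.00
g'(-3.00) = -2.00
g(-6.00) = 16.00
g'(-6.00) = -8.00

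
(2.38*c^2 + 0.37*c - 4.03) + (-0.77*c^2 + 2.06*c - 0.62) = 1.61*c^2 + 2.43*c - 4.65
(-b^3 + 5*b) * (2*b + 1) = -2*b^4 - b^3 + 10*b^2 + 5*b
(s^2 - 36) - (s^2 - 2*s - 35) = 2*s - 1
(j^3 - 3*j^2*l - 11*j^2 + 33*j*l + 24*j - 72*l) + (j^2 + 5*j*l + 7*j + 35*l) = j^3 - 3*j^2*l - 10*j^2 + 38*j*l + 31*j - 37*l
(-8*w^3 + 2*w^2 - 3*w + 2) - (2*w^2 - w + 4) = -8*w^3 - 2*w - 2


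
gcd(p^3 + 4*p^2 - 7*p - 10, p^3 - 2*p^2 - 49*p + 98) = p - 2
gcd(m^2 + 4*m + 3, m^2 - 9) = m + 3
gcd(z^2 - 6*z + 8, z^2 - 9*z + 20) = z - 4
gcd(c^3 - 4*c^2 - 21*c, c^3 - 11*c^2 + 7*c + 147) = c^2 - 4*c - 21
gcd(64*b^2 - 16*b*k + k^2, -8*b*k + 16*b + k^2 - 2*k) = 8*b - k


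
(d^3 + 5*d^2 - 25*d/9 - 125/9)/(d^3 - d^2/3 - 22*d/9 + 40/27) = 3*(3*d^2 + 10*d - 25)/(9*d^2 - 18*d + 8)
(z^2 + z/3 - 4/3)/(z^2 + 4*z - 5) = (z + 4/3)/(z + 5)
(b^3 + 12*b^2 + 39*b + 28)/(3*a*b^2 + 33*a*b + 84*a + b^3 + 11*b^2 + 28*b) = (b + 1)/(3*a + b)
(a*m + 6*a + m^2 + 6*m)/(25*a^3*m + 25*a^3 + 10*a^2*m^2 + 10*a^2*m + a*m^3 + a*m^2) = (a*m + 6*a + m^2 + 6*m)/(a*(25*a^2*m + 25*a^2 + 10*a*m^2 + 10*a*m + m^3 + m^2))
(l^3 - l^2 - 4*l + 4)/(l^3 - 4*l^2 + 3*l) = (l^2 - 4)/(l*(l - 3))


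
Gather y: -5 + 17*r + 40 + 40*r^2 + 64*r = 40*r^2 + 81*r + 35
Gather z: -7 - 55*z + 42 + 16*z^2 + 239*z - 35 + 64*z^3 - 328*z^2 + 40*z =64*z^3 - 312*z^2 + 224*z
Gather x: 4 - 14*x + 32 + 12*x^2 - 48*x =12*x^2 - 62*x + 36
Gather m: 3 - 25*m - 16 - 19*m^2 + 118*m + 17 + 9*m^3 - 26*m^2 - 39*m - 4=9*m^3 - 45*m^2 + 54*m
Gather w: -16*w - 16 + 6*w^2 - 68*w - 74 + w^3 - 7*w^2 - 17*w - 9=w^3 - w^2 - 101*w - 99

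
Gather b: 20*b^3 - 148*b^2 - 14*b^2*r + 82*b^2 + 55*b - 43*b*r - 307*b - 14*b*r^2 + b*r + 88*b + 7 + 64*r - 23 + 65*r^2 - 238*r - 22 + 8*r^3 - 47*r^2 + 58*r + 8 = 20*b^3 + b^2*(-14*r - 66) + b*(-14*r^2 - 42*r - 164) + 8*r^3 + 18*r^2 - 116*r - 30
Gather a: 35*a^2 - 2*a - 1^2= 35*a^2 - 2*a - 1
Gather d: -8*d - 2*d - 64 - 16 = -10*d - 80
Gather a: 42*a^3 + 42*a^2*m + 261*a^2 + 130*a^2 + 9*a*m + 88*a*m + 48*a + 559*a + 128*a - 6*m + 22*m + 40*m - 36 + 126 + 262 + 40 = 42*a^3 + a^2*(42*m + 391) + a*(97*m + 735) + 56*m + 392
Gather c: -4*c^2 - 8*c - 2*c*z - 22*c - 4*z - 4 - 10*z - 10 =-4*c^2 + c*(-2*z - 30) - 14*z - 14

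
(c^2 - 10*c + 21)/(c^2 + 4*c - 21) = (c - 7)/(c + 7)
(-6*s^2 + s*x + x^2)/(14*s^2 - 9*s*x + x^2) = (3*s + x)/(-7*s + x)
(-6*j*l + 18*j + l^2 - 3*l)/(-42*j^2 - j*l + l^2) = (6*j*l - 18*j - l^2 + 3*l)/(42*j^2 + j*l - l^2)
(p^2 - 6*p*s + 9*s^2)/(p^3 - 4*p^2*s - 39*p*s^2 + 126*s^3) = (p - 3*s)/(p^2 - p*s - 42*s^2)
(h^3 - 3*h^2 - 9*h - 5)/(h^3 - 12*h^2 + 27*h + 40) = (h + 1)/(h - 8)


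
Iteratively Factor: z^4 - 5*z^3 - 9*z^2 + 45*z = (z)*(z^3 - 5*z^2 - 9*z + 45) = z*(z - 3)*(z^2 - 2*z - 15) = z*(z - 5)*(z - 3)*(z + 3)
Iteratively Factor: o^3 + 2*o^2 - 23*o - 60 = (o - 5)*(o^2 + 7*o + 12) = (o - 5)*(o + 3)*(o + 4)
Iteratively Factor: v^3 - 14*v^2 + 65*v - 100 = (v - 5)*(v^2 - 9*v + 20) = (v - 5)*(v - 4)*(v - 5)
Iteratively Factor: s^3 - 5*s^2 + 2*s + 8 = (s + 1)*(s^2 - 6*s + 8) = (s - 2)*(s + 1)*(s - 4)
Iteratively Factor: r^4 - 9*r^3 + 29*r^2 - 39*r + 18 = (r - 3)*(r^3 - 6*r^2 + 11*r - 6) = (r - 3)^2*(r^2 - 3*r + 2) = (r - 3)^2*(r - 2)*(r - 1)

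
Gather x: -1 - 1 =-2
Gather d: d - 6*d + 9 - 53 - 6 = -5*d - 50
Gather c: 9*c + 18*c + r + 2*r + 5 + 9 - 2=27*c + 3*r + 12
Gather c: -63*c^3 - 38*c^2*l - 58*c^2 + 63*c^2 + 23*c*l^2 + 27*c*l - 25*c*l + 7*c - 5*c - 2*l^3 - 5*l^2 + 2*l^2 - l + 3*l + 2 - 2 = -63*c^3 + c^2*(5 - 38*l) + c*(23*l^2 + 2*l + 2) - 2*l^3 - 3*l^2 + 2*l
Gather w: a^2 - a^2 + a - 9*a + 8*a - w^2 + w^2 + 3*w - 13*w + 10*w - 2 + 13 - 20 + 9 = 0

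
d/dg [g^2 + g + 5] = 2*g + 1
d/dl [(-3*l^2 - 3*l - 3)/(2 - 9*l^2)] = 3*(-9*l^2 - 22*l - 2)/(81*l^4 - 36*l^2 + 4)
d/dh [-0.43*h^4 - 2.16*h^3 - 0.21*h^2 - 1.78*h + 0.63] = -1.72*h^3 - 6.48*h^2 - 0.42*h - 1.78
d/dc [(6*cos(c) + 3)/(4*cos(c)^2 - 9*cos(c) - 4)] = 3*(8*cos(c)^2 + 8*cos(c) - 1)*sin(c)/(4*sin(c)^2 + 9*cos(c))^2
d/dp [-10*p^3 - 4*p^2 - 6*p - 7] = -30*p^2 - 8*p - 6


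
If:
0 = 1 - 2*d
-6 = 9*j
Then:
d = 1/2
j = -2/3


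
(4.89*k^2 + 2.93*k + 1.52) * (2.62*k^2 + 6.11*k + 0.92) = 12.8118*k^4 + 37.5545*k^3 + 26.3835*k^2 + 11.9828*k + 1.3984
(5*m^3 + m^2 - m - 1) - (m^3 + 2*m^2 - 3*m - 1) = 4*m^3 - m^2 + 2*m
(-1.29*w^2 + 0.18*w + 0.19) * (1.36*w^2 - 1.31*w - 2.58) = -1.7544*w^4 + 1.9347*w^3 + 3.3508*w^2 - 0.7133*w - 0.4902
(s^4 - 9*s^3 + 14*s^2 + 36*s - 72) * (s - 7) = s^5 - 16*s^4 + 77*s^3 - 62*s^2 - 324*s + 504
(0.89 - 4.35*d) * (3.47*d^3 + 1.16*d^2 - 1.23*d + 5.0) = -15.0945*d^4 - 1.9577*d^3 + 6.3829*d^2 - 22.8447*d + 4.45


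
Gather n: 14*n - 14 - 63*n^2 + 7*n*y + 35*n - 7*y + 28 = -63*n^2 + n*(7*y + 49) - 7*y + 14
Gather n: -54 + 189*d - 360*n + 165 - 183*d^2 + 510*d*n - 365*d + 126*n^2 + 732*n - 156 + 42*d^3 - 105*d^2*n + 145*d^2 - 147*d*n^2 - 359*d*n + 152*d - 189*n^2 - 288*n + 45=42*d^3 - 38*d^2 - 24*d + n^2*(-147*d - 63) + n*(-105*d^2 + 151*d + 84)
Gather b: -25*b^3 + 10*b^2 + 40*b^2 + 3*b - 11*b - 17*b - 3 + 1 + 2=-25*b^3 + 50*b^2 - 25*b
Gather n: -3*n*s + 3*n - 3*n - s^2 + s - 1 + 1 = -3*n*s - s^2 + s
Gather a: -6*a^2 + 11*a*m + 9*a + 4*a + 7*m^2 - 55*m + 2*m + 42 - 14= -6*a^2 + a*(11*m + 13) + 7*m^2 - 53*m + 28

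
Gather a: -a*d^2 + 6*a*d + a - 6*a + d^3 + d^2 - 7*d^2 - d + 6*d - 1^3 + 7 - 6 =a*(-d^2 + 6*d - 5) + d^3 - 6*d^2 + 5*d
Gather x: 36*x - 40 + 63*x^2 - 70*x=63*x^2 - 34*x - 40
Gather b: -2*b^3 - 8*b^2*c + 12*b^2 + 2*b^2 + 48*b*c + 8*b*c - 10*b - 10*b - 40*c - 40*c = -2*b^3 + b^2*(14 - 8*c) + b*(56*c - 20) - 80*c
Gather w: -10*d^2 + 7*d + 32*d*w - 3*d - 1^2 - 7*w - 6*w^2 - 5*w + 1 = -10*d^2 + 4*d - 6*w^2 + w*(32*d - 12)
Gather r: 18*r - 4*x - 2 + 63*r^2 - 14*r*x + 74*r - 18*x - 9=63*r^2 + r*(92 - 14*x) - 22*x - 11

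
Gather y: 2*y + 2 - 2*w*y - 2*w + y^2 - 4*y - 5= -2*w + y^2 + y*(-2*w - 2) - 3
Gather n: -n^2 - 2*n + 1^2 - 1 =-n^2 - 2*n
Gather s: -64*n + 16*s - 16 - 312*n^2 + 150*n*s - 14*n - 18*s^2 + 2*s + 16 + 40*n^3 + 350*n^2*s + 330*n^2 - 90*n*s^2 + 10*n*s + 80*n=40*n^3 + 18*n^2 + 2*n + s^2*(-90*n - 18) + s*(350*n^2 + 160*n + 18)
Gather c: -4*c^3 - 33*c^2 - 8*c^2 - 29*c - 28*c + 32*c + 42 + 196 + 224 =-4*c^3 - 41*c^2 - 25*c + 462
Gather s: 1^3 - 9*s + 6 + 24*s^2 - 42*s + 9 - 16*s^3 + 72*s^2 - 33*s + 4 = -16*s^3 + 96*s^2 - 84*s + 20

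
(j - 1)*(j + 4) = j^2 + 3*j - 4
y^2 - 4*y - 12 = (y - 6)*(y + 2)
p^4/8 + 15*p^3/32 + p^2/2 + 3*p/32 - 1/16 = (p/4 + 1/4)*(p/2 + 1/2)*(p - 1/4)*(p + 2)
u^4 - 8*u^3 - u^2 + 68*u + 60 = (u - 6)*(u - 5)*(u + 1)*(u + 2)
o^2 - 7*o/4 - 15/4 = (o - 3)*(o + 5/4)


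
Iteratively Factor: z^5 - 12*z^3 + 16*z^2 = (z + 4)*(z^4 - 4*z^3 + 4*z^2) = (z - 2)*(z + 4)*(z^3 - 2*z^2) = z*(z - 2)*(z + 4)*(z^2 - 2*z) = z^2*(z - 2)*(z + 4)*(z - 2)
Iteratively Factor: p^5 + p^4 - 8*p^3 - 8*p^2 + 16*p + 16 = (p + 2)*(p^4 - p^3 - 6*p^2 + 4*p + 8) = (p - 2)*(p + 2)*(p^3 + p^2 - 4*p - 4) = (p - 2)^2*(p + 2)*(p^2 + 3*p + 2) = (p - 2)^2*(p + 1)*(p + 2)*(p + 2)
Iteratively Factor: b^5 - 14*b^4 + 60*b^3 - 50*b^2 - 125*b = (b - 5)*(b^4 - 9*b^3 + 15*b^2 + 25*b) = (b - 5)^2*(b^3 - 4*b^2 - 5*b) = (b - 5)^3*(b^2 + b) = (b - 5)^3*(b + 1)*(b)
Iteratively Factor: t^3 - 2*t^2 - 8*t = (t)*(t^2 - 2*t - 8) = t*(t + 2)*(t - 4)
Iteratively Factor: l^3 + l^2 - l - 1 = (l + 1)*(l^2 - 1) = (l + 1)^2*(l - 1)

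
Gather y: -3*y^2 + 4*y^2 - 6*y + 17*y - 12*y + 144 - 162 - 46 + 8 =y^2 - y - 56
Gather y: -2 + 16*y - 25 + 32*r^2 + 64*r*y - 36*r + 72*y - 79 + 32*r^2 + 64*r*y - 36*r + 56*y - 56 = 64*r^2 - 72*r + y*(128*r + 144) - 162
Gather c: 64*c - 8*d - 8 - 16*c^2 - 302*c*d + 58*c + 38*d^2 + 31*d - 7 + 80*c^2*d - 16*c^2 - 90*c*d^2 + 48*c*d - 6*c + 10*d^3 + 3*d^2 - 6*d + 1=c^2*(80*d - 32) + c*(-90*d^2 - 254*d + 116) + 10*d^3 + 41*d^2 + 17*d - 14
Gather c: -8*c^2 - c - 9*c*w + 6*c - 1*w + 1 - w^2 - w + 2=-8*c^2 + c*(5 - 9*w) - w^2 - 2*w + 3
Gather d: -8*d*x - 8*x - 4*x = -8*d*x - 12*x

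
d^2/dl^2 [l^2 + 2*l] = 2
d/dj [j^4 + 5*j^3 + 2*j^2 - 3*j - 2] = 4*j^3 + 15*j^2 + 4*j - 3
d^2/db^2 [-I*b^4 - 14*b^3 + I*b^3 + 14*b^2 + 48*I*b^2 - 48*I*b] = -12*I*b^2 + 6*b*(-14 + I) + 28 + 96*I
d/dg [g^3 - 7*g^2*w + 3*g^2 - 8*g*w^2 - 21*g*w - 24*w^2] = 3*g^2 - 14*g*w + 6*g - 8*w^2 - 21*w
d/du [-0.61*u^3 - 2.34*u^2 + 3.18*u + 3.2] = -1.83*u^2 - 4.68*u + 3.18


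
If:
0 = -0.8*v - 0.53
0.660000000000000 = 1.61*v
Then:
No Solution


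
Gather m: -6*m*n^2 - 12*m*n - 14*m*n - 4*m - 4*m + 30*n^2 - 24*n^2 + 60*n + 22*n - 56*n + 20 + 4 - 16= m*(-6*n^2 - 26*n - 8) + 6*n^2 + 26*n + 8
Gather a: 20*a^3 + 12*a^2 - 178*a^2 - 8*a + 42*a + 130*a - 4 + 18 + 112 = 20*a^3 - 166*a^2 + 164*a + 126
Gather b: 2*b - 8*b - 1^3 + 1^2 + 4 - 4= -6*b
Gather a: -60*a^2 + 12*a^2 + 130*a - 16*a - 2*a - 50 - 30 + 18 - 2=-48*a^2 + 112*a - 64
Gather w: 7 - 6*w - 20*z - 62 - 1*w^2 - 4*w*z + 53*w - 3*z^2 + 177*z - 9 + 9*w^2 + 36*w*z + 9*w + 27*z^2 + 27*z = 8*w^2 + w*(32*z + 56) + 24*z^2 + 184*z - 64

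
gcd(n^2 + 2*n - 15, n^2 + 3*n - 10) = n + 5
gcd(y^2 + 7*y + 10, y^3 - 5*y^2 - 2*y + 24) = y + 2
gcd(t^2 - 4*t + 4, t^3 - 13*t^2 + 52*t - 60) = t - 2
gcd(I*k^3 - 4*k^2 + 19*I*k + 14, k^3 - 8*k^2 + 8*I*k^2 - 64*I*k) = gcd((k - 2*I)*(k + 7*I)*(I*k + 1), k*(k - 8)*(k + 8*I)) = 1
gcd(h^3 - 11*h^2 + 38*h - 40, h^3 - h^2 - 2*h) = h - 2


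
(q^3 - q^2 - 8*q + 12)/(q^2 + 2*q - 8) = (q^2 + q - 6)/(q + 4)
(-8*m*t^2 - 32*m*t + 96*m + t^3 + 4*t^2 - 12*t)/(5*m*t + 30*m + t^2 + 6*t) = (-8*m*t + 16*m + t^2 - 2*t)/(5*m + t)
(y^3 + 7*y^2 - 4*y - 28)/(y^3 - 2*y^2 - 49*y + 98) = (y + 2)/(y - 7)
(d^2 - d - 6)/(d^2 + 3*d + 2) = (d - 3)/(d + 1)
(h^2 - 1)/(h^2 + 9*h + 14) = (h^2 - 1)/(h^2 + 9*h + 14)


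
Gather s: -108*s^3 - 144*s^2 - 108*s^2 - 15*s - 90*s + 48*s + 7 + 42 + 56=-108*s^3 - 252*s^2 - 57*s + 105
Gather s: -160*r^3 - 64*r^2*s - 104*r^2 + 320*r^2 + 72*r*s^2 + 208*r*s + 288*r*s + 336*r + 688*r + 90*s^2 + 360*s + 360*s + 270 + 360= -160*r^3 + 216*r^2 + 1024*r + s^2*(72*r + 90) + s*(-64*r^2 + 496*r + 720) + 630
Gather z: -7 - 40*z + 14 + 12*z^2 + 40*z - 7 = 12*z^2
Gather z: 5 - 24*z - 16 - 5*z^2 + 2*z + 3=-5*z^2 - 22*z - 8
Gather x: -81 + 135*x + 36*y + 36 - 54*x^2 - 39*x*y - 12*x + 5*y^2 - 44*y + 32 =-54*x^2 + x*(123 - 39*y) + 5*y^2 - 8*y - 13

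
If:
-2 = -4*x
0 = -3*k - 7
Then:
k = -7/3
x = 1/2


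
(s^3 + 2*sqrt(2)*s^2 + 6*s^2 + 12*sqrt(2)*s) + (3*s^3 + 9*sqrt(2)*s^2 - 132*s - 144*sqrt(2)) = 4*s^3 + 6*s^2 + 11*sqrt(2)*s^2 - 132*s + 12*sqrt(2)*s - 144*sqrt(2)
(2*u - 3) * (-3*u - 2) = -6*u^2 + 5*u + 6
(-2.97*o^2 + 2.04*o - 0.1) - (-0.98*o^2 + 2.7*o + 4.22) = -1.99*o^2 - 0.66*o - 4.32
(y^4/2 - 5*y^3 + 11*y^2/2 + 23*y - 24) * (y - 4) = y^5/2 - 7*y^4 + 51*y^3/2 + y^2 - 116*y + 96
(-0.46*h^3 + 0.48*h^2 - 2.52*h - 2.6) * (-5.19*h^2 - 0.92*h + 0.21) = 2.3874*h^5 - 2.068*h^4 + 12.5406*h^3 + 15.9132*h^2 + 1.8628*h - 0.546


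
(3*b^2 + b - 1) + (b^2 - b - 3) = 4*b^2 - 4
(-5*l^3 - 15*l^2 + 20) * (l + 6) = -5*l^4 - 45*l^3 - 90*l^2 + 20*l + 120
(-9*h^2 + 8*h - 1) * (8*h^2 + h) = -72*h^4 + 55*h^3 - h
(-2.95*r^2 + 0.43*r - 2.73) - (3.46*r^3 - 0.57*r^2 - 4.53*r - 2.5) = -3.46*r^3 - 2.38*r^2 + 4.96*r - 0.23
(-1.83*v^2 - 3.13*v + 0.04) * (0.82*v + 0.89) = -1.5006*v^3 - 4.1953*v^2 - 2.7529*v + 0.0356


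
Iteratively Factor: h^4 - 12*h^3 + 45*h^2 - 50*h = (h - 5)*(h^3 - 7*h^2 + 10*h) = (h - 5)^2*(h^2 - 2*h) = h*(h - 5)^2*(h - 2)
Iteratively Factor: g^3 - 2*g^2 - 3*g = (g + 1)*(g^2 - 3*g) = g*(g + 1)*(g - 3)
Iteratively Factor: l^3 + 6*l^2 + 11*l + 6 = (l + 2)*(l^2 + 4*l + 3) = (l + 2)*(l + 3)*(l + 1)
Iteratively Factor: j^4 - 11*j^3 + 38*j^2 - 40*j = (j - 4)*(j^3 - 7*j^2 + 10*j) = j*(j - 4)*(j^2 - 7*j + 10) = j*(j - 4)*(j - 2)*(j - 5)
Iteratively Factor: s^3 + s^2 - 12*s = (s)*(s^2 + s - 12) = s*(s - 3)*(s + 4)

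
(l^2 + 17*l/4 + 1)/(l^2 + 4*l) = (l + 1/4)/l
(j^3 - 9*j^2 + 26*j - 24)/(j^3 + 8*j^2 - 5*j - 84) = (j^2 - 6*j + 8)/(j^2 + 11*j + 28)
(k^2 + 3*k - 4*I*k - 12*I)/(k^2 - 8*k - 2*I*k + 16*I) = (k^2 + k*(3 - 4*I) - 12*I)/(k^2 - 2*k*(4 + I) + 16*I)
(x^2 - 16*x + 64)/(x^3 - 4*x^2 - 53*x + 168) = (x - 8)/(x^2 + 4*x - 21)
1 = 1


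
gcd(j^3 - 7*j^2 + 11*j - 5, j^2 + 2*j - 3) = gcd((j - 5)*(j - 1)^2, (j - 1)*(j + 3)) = j - 1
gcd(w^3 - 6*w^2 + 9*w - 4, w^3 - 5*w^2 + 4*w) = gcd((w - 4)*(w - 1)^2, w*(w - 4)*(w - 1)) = w^2 - 5*w + 4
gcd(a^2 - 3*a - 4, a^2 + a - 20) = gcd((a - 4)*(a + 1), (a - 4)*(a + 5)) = a - 4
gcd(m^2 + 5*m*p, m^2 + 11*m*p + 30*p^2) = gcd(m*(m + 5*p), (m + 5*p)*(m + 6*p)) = m + 5*p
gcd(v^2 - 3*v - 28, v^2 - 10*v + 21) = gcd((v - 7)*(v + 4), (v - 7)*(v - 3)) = v - 7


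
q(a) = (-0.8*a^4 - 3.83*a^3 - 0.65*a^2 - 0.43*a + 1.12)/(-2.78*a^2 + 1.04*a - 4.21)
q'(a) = (5.56*a - 1.04)*(-0.8*a^4 - 3.83*a^3 - 0.65*a^2 - 0.43*a + 1.12)/(-2.78*a^2 + 1.04*a - 4.21)^2 + (-3.2*a^3 - 11.49*a^2 - 1.3*a - 0.43)/(-2.78*a^2 + 1.04*a - 4.21)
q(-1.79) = -0.91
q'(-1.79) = 0.44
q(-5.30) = 0.86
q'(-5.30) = -1.52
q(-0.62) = -0.33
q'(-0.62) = 0.31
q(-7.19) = 4.79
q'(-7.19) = -2.63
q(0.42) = -0.12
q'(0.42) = 0.80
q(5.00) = 14.54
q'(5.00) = 4.45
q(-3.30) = -1.01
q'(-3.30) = -0.35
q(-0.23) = -0.27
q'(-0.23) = 0.02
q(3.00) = 6.67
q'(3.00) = 3.44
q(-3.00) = -1.09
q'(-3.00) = -0.18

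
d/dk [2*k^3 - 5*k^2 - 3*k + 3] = 6*k^2 - 10*k - 3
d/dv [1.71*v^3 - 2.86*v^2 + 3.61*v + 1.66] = 5.13*v^2 - 5.72*v + 3.61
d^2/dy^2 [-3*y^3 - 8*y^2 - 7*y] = -18*y - 16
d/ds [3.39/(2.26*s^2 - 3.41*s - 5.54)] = (11.5599 - 15.3228*s)/(-2.26*s^2 + 3.41*s + 5.54)^2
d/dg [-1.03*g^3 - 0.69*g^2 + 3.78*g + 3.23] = -3.09*g^2 - 1.38*g + 3.78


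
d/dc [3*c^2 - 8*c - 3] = 6*c - 8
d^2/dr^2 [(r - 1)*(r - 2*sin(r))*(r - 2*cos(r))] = 2*sqrt(2)*r^2*sin(r + pi/4) + 6*r*sin(r) - 8*r*sin(2*r) - 10*r*cos(r) + 6*r - 8*sin(r) + 8*sqrt(2)*sin(2*r + pi/4) - 2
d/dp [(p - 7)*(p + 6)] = 2*p - 1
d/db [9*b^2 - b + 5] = 18*b - 1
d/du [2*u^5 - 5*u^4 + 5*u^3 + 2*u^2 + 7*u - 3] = 10*u^4 - 20*u^3 + 15*u^2 + 4*u + 7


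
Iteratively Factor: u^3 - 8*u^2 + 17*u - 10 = (u - 1)*(u^2 - 7*u + 10) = (u - 5)*(u - 1)*(u - 2)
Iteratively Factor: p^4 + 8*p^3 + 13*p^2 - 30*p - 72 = (p - 2)*(p^3 + 10*p^2 + 33*p + 36) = (p - 2)*(p + 3)*(p^2 + 7*p + 12) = (p - 2)*(p + 3)*(p + 4)*(p + 3)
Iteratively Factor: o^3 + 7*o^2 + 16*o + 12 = (o + 2)*(o^2 + 5*o + 6) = (o + 2)*(o + 3)*(o + 2)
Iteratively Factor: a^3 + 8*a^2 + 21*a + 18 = (a + 2)*(a^2 + 6*a + 9) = (a + 2)*(a + 3)*(a + 3)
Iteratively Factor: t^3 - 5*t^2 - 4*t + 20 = (t - 5)*(t^2 - 4) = (t - 5)*(t - 2)*(t + 2)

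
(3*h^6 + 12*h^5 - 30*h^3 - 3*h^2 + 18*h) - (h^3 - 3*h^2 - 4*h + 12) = 3*h^6 + 12*h^5 - 31*h^3 + 22*h - 12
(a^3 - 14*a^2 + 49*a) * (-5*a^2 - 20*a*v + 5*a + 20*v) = -5*a^5 - 20*a^4*v + 75*a^4 + 300*a^3*v - 315*a^3 - 1260*a^2*v + 245*a^2 + 980*a*v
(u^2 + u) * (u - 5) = u^3 - 4*u^2 - 5*u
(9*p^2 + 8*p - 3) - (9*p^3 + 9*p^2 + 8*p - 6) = 3 - 9*p^3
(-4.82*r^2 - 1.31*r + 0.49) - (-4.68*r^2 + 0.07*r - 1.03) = -0.140000000000001*r^2 - 1.38*r + 1.52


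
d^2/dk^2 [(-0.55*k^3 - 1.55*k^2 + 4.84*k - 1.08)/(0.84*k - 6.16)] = (-0.77616*k^3 + 17.07552*k^2 - 125.22048*k - 69.067264)/(0.592704*k^3 - 13.039488*k^2 + 95.622912*k - 233.744896)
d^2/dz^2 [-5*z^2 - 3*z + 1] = -10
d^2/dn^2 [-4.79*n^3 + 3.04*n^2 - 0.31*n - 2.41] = 6.08 - 28.74*n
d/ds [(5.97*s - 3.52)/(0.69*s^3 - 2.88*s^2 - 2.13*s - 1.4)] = (-8.2386*s^3 + 24.48*s^2 - 20.2752*s - 15.8556)/(0.4761*s^6 - 3.9744*s^5 + 5.355*s^4 + 10.3368*s^3 + 12.6009*s^2 + 5.964*s + 1.96)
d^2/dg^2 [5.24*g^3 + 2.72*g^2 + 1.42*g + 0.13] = 31.44*g + 5.44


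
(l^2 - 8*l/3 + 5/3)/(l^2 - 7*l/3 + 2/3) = (3*l^2 - 8*l + 5)/(3*l^2 - 7*l + 2)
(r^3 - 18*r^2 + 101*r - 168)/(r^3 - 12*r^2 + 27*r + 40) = (r^2 - 10*r + 21)/(r^2 - 4*r - 5)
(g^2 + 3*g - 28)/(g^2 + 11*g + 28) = (g - 4)/(g + 4)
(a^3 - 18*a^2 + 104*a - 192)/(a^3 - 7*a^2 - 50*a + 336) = (a - 4)/(a + 7)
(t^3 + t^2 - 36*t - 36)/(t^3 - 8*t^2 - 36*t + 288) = (t + 1)/(t - 8)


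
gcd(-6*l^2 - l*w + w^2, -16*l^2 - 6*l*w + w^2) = 2*l + w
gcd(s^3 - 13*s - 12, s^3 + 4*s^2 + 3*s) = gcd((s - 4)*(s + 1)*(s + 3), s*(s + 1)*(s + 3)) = s^2 + 4*s + 3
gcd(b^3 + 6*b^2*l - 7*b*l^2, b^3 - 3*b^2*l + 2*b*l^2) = b^2 - b*l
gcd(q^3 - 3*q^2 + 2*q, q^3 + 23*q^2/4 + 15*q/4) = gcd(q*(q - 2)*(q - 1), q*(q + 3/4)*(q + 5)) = q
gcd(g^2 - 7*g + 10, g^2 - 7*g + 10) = g^2 - 7*g + 10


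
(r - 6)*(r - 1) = r^2 - 7*r + 6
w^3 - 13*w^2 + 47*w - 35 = (w - 7)*(w - 5)*(w - 1)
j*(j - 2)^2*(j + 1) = j^4 - 3*j^3 + 4*j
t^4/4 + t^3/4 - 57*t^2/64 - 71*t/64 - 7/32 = (t/4 + 1/4)*(t - 2)*(t + 1/4)*(t + 7/4)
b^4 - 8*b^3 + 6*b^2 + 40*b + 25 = (b - 5)^2*(b + 1)^2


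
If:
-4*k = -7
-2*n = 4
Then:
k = 7/4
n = -2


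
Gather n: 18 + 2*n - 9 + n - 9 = 3*n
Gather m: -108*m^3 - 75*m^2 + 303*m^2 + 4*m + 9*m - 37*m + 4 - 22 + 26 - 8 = -108*m^3 + 228*m^2 - 24*m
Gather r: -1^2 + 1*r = r - 1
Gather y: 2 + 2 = 4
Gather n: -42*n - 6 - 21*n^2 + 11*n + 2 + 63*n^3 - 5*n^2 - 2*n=63*n^3 - 26*n^2 - 33*n - 4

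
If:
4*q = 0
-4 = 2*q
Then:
No Solution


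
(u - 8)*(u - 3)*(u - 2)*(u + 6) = u^4 - 7*u^3 - 32*u^2 + 228*u - 288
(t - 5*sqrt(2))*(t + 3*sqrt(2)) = t^2 - 2*sqrt(2)*t - 30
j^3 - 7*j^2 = j^2*(j - 7)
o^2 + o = o*(o + 1)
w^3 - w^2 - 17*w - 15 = (w - 5)*(w + 1)*(w + 3)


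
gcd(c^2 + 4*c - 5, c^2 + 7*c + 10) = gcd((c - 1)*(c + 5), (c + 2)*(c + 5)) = c + 5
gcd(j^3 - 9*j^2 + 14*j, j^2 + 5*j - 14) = j - 2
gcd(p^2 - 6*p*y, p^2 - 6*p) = p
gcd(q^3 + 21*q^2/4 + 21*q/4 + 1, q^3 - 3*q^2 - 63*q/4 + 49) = q + 4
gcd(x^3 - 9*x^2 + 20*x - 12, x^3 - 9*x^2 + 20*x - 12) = x^3 - 9*x^2 + 20*x - 12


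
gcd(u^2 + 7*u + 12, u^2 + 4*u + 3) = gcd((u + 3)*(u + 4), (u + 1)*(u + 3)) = u + 3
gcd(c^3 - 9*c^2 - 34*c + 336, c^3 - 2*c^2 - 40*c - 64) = c - 8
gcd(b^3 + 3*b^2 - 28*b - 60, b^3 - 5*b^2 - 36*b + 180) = b^2 + b - 30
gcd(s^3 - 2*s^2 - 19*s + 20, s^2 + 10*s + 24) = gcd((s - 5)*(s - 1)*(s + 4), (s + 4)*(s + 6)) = s + 4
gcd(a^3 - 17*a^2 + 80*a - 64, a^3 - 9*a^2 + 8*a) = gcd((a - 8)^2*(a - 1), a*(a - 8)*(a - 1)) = a^2 - 9*a + 8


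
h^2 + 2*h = h*(h + 2)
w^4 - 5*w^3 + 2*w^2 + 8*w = w*(w - 4)*(w - 2)*(w + 1)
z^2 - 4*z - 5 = (z - 5)*(z + 1)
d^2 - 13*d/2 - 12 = (d - 8)*(d + 3/2)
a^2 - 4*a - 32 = (a - 8)*(a + 4)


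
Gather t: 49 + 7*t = 7*t + 49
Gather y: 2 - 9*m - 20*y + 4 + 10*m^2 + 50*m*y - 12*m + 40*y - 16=10*m^2 - 21*m + y*(50*m + 20) - 10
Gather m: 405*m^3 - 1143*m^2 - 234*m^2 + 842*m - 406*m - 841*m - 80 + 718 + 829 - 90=405*m^3 - 1377*m^2 - 405*m + 1377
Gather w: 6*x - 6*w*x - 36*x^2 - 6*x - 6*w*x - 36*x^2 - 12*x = -12*w*x - 72*x^2 - 12*x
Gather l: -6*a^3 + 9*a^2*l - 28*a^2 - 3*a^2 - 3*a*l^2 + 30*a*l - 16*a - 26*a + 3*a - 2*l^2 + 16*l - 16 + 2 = -6*a^3 - 31*a^2 - 39*a + l^2*(-3*a - 2) + l*(9*a^2 + 30*a + 16) - 14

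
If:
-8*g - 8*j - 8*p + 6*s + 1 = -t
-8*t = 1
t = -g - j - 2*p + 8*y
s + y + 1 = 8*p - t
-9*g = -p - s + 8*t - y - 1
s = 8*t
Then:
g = 391/4032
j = -2861/4032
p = -113/4032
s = -1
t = -1/8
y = -25/252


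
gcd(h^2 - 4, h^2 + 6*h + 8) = h + 2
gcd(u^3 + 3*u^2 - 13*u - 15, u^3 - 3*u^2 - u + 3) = u^2 - 2*u - 3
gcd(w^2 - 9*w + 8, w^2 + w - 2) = w - 1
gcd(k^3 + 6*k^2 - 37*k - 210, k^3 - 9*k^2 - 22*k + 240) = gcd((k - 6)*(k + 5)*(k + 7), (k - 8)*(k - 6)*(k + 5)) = k^2 - k - 30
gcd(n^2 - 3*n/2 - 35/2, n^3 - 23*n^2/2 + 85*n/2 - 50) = n - 5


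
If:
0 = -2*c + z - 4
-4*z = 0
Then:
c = -2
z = 0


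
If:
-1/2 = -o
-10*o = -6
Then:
No Solution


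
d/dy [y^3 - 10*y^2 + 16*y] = 3*y^2 - 20*y + 16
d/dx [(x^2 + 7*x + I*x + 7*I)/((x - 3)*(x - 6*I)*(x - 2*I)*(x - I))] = (-2*x^5 + x^4*(-18 + 6*I) + x^3*(24 + 104*I) + x^2*(38 - 94*I) + x*(378 + 208*I) + 120 - 672*I)/(x^8 + x^7*(-6 - 18*I) + x^6*(-112 + 108*I) + x^5*(726 + 222*I) + x^4*(-473 - 2304*I) + x^3*(-3696 + 2976*I) + x^2*(5400 + 2880*I) + x*(864 - 4320*I) - 1296)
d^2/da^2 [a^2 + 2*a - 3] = 2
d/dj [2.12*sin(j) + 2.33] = 2.12*cos(j)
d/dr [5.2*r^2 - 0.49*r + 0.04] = 10.4*r - 0.49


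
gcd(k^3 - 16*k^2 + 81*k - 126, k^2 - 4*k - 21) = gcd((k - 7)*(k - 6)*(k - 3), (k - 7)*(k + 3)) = k - 7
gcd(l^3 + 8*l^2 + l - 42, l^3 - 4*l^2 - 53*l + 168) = l + 7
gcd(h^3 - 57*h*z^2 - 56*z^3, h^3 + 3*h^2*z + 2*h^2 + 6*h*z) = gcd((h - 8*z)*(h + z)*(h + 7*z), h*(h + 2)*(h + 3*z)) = 1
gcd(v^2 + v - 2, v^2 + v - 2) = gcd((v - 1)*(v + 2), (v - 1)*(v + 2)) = v^2 + v - 2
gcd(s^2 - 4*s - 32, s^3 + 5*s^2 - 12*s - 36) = 1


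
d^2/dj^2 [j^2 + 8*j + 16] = 2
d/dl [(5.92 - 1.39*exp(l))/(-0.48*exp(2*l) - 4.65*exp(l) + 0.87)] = (-0.6672*exp(2*l) + 5.6832*exp(l) + 26.3187)*exp(l)/(0.2304*exp(4*l) + 4.464*exp(3*l) + 20.7873*exp(2*l) - 8.091*exp(l) + 0.7569)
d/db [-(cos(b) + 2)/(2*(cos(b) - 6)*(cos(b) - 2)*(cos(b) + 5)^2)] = (-3*cos(b)^3 + 3*cos(b)^2 + 16*cos(b) + 92)*sin(b)/(2*(cos(b) - 6)^2*(cos(b) - 2)^2*(cos(b) + 5)^3)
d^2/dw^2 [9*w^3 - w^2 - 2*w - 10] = 54*w - 2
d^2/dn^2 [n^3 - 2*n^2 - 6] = 6*n - 4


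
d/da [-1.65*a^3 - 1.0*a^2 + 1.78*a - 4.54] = -4.95*a^2 - 2.0*a + 1.78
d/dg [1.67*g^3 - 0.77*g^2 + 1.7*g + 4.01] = 5.01*g^2 - 1.54*g + 1.7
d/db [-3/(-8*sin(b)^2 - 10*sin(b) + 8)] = -3*(8*sin(b) + 5)*cos(b)/(2*(5*sin(b) - 4*cos(b)^2)^2)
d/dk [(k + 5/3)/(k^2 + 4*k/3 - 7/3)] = (-9*k^2 - 30*k - 41)/(9*k^4 + 24*k^3 - 26*k^2 - 56*k + 49)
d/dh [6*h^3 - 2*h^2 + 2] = 2*h*(9*h - 2)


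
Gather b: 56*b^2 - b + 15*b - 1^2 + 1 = 56*b^2 + 14*b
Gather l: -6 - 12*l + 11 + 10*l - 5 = -2*l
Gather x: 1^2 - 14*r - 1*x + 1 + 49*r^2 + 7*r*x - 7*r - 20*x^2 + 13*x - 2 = 49*r^2 - 21*r - 20*x^2 + x*(7*r + 12)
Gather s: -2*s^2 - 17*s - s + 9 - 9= -2*s^2 - 18*s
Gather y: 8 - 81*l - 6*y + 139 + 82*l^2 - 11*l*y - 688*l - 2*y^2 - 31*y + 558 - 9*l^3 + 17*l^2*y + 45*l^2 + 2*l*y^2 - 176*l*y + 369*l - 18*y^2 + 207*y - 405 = -9*l^3 + 127*l^2 - 400*l + y^2*(2*l - 20) + y*(17*l^2 - 187*l + 170) + 300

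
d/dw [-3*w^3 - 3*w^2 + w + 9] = -9*w^2 - 6*w + 1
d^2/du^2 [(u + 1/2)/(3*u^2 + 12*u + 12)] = (2*u - 5)/(3*(u^4 + 8*u^3 + 24*u^2 + 32*u + 16))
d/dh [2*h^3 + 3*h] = 6*h^2 + 3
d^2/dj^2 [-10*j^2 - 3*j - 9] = -20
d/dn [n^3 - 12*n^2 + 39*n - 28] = 3*n^2 - 24*n + 39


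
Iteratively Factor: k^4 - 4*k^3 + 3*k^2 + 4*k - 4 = (k - 2)*(k^3 - 2*k^2 - k + 2) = (k - 2)*(k + 1)*(k^2 - 3*k + 2) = (k - 2)*(k - 1)*(k + 1)*(k - 2)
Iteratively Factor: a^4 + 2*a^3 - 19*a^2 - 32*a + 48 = (a + 4)*(a^3 - 2*a^2 - 11*a + 12) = (a - 1)*(a + 4)*(a^2 - a - 12) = (a - 1)*(a + 3)*(a + 4)*(a - 4)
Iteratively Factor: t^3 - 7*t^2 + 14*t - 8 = (t - 2)*(t^2 - 5*t + 4) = (t - 4)*(t - 2)*(t - 1)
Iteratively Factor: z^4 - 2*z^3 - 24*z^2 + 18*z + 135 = (z + 3)*(z^3 - 5*z^2 - 9*z + 45) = (z + 3)^2*(z^2 - 8*z + 15) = (z - 5)*(z + 3)^2*(z - 3)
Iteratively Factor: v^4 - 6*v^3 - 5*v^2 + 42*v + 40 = (v + 1)*(v^3 - 7*v^2 + 2*v + 40) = (v - 4)*(v + 1)*(v^2 - 3*v - 10) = (v - 5)*(v - 4)*(v + 1)*(v + 2)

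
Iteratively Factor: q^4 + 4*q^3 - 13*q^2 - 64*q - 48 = (q + 3)*(q^3 + q^2 - 16*q - 16) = (q + 1)*(q + 3)*(q^2 - 16) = (q - 4)*(q + 1)*(q + 3)*(q + 4)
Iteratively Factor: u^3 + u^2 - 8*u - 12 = (u + 2)*(u^2 - u - 6) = (u + 2)^2*(u - 3)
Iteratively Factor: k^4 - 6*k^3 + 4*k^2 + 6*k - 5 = (k - 1)*(k^3 - 5*k^2 - k + 5) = (k - 1)*(k + 1)*(k^2 - 6*k + 5) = (k - 5)*(k - 1)*(k + 1)*(k - 1)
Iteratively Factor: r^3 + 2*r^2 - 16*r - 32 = (r + 2)*(r^2 - 16) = (r + 2)*(r + 4)*(r - 4)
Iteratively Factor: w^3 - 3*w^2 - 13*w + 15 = (w + 3)*(w^2 - 6*w + 5) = (w - 1)*(w + 3)*(w - 5)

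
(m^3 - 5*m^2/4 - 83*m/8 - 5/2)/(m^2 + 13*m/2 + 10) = (m^2 - 15*m/4 - 1)/(m + 4)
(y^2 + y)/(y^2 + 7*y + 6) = y/(y + 6)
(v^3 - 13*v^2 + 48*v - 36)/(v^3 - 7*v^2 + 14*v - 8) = (v^2 - 12*v + 36)/(v^2 - 6*v + 8)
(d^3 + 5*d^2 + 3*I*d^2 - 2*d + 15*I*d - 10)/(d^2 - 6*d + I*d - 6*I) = (d^2 + d*(5 + 2*I) + 10*I)/(d - 6)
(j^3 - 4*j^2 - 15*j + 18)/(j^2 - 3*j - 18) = j - 1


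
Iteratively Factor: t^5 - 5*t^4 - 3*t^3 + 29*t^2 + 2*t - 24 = (t + 2)*(t^4 - 7*t^3 + 11*t^2 + 7*t - 12) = (t - 3)*(t + 2)*(t^3 - 4*t^2 - t + 4) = (t - 4)*(t - 3)*(t + 2)*(t^2 - 1) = (t - 4)*(t - 3)*(t + 1)*(t + 2)*(t - 1)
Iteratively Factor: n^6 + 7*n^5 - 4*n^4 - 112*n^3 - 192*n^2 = (n)*(n^5 + 7*n^4 - 4*n^3 - 112*n^2 - 192*n) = n^2*(n^4 + 7*n^3 - 4*n^2 - 112*n - 192) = n^2*(n + 3)*(n^3 + 4*n^2 - 16*n - 64) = n^2*(n + 3)*(n + 4)*(n^2 - 16) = n^2*(n + 3)*(n + 4)^2*(n - 4)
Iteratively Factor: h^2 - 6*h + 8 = (h - 4)*(h - 2)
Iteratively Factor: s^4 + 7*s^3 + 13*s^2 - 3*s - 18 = (s + 3)*(s^3 + 4*s^2 + s - 6) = (s - 1)*(s + 3)*(s^2 + 5*s + 6) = (s - 1)*(s + 3)^2*(s + 2)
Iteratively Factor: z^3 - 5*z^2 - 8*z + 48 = (z - 4)*(z^2 - z - 12) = (z - 4)*(z + 3)*(z - 4)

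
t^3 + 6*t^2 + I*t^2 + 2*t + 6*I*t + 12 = (t + 6)*(t - I)*(t + 2*I)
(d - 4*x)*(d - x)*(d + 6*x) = d^3 + d^2*x - 26*d*x^2 + 24*x^3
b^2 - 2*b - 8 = (b - 4)*(b + 2)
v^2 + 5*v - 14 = (v - 2)*(v + 7)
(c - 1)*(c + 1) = c^2 - 1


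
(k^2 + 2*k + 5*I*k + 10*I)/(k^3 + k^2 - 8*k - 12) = (k + 5*I)/(k^2 - k - 6)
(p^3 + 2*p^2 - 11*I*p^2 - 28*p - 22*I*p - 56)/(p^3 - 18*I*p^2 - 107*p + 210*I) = (p^2 + p*(2 - 4*I) - 8*I)/(p^2 - 11*I*p - 30)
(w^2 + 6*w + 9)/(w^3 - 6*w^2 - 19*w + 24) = (w + 3)/(w^2 - 9*w + 8)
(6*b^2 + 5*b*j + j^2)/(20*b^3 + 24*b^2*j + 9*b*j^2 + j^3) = (3*b + j)/(10*b^2 + 7*b*j + j^2)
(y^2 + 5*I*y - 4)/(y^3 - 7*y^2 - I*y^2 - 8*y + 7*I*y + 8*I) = (y^2 + 5*I*y - 4)/(y^3 - y^2*(7 + I) + y*(-8 + 7*I) + 8*I)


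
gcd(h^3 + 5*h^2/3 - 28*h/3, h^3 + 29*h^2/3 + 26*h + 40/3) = h + 4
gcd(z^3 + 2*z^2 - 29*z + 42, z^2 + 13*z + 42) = z + 7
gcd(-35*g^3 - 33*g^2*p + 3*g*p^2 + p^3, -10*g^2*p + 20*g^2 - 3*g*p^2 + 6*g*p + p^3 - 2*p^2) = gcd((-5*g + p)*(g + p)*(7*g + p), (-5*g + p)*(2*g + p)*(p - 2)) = -5*g + p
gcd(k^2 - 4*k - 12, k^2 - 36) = k - 6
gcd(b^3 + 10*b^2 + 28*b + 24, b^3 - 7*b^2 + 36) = b + 2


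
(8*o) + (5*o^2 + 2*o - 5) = 5*o^2 + 10*o - 5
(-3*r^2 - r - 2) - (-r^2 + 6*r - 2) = -2*r^2 - 7*r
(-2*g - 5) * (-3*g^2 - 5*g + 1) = 6*g^3 + 25*g^2 + 23*g - 5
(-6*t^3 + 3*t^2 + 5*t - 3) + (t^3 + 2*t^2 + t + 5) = -5*t^3 + 5*t^2 + 6*t + 2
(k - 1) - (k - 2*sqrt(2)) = -1 + 2*sqrt(2)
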